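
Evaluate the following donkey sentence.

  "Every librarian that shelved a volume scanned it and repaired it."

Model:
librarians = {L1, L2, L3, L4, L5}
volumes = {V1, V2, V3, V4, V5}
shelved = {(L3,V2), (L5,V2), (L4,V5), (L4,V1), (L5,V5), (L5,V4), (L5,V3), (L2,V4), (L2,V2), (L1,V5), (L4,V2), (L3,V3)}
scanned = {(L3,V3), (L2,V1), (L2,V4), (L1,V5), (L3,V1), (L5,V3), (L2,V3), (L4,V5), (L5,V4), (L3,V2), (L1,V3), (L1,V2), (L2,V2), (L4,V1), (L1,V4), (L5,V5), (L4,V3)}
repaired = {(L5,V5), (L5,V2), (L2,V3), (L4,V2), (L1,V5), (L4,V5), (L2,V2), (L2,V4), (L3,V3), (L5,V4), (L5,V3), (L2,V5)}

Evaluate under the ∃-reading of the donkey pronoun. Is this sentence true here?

True

"it" takes "a volume" as antecedent — a donkey pronoun bound across the clause boundary.
Weak reading: every librarian l with some shelved-volume has at least one shelved-volume v such that scanned(l,v) ∧ repaired(l,v).
Per librarian: L1:✓  L2:✓  L3:✓  L4:✓  L5:✓
Every librarian in the restrictor has a witness.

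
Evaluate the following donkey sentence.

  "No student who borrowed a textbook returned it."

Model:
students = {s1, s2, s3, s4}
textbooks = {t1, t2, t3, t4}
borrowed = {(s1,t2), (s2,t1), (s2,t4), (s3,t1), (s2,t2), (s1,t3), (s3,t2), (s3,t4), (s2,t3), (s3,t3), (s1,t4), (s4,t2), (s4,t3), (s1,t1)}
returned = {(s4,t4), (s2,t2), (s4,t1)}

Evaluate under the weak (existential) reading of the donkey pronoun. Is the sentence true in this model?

"it" takes "a textbook" as antecedent — a donkey pronoun bound across the clause boundary.
Truth condition: for no (s,t) with borrowed(s,t) does returned(s,t) hold.
Restrictor pairs — does the scope hold? (s1,t1):fails  (s1,t2):fails  (s1,t3):fails  (s1,t4):fails  (s2,t1):fails  (s2,t2):holds  (s2,t3):fails  (s2,t4):fails  (s3,t1):fails  (s3,t2):fails  (s3,t3):fails  (s3,t4):fails  (s4,t2):fails  (s4,t3):fails
Scope holds for 1 pair(s), so the sentence is false.

False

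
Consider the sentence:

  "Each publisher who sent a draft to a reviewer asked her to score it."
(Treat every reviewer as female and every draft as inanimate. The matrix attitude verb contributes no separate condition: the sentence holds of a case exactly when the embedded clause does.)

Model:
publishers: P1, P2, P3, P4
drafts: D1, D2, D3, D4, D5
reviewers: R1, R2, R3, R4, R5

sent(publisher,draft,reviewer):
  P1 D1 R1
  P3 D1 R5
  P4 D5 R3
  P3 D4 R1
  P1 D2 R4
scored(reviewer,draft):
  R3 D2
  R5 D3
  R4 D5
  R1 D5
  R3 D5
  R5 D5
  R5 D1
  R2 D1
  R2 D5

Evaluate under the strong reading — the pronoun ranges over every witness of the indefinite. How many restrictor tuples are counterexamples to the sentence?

3

"her" takes "a reviewer" as antecedent and "it" takes "a draft"; both are donkey pronouns co-varying with the restrictor.
Strong reading: for every (p,d,r) with sent(p,d,r), scored(r,d).
Restrictor triples: (P1,D1,R1)→scored(R1,D1) ✗  (P1,D2,R4)→scored(R4,D2) ✗  (P3,D1,R5)→scored(R5,D1) ✓  (P3,D4,R1)→scored(R1,D4) ✗  (P4,D5,R3)→scored(R3,D5) ✓
Counterexamples (restrictor triples failing the scope): 3.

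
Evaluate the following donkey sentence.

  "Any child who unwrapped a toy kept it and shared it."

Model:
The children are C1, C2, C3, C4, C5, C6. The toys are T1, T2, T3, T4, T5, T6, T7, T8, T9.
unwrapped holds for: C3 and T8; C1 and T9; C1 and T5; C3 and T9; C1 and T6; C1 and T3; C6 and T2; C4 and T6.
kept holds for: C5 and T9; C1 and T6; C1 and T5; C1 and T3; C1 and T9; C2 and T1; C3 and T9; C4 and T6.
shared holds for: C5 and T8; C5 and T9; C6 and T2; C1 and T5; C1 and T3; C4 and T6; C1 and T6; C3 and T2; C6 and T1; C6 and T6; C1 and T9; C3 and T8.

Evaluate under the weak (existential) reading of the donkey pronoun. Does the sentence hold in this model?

False

"it" takes "a toy" as antecedent — a donkey pronoun bound across the clause boundary.
Weak reading: every child c with some unwrapped-toy has at least one unwrapped-toy t such that kept(c,t) ∧ shared(c,t).
Per child: C1:✓  C3:✗  C4:✓  C6:✗
C3 has no witness among its unwrapped-toys.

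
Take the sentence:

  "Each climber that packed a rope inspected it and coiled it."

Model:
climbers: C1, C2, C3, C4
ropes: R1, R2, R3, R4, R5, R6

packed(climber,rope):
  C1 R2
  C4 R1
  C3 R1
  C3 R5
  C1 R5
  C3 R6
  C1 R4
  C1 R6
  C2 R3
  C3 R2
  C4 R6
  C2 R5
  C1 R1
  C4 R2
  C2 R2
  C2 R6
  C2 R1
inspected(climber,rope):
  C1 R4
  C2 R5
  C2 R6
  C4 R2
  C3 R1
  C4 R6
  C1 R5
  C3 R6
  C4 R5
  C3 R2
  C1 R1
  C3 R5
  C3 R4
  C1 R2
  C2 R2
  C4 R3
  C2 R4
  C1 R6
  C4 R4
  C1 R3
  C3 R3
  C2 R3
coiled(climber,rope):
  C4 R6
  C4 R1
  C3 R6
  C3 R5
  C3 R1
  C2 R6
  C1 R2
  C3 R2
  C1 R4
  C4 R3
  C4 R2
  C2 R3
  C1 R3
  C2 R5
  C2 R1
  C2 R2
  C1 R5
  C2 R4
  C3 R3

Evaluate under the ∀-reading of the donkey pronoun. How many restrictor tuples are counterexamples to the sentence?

"it" takes "a rope" as antecedent — a donkey pronoun bound across the clause boundary.
Strong reading: for every (c,r) with packed(c,r), inspected(c,r) ∧ coiled(c,r).
Restrictor pairs: (C1,R1) ✗  (C1,R2) ✓  (C1,R4) ✓  (C1,R5) ✓  (C1,R6) ✗  (C2,R1) ✗  (C2,R2) ✓  (C2,R3) ✓  (C2,R5) ✓  (C2,R6) ✓  (C3,R1) ✓  (C3,R2) ✓  (C3,R5) ✓  (C3,R6) ✓  (C4,R1) ✗  (C4,R2) ✓  (C4,R6) ✓
Counterexamples (restrictor pairs failing the scope): 4.

4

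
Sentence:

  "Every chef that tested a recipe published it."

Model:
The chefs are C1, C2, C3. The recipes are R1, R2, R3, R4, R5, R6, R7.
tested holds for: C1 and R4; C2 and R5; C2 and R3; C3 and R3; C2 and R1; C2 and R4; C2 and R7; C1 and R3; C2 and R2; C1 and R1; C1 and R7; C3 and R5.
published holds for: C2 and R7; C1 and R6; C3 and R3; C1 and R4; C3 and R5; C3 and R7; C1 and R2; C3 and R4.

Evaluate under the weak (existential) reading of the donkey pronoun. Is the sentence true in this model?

True

"it" takes "a recipe" as antecedent — a donkey pronoun bound across the clause boundary.
Weak reading: every chef c with some tested-recipe has at least one tested-recipe r such that published(c,r).
Per chef: C1:✓  C2:✓  C3:✓
Every chef in the restrictor has a witness.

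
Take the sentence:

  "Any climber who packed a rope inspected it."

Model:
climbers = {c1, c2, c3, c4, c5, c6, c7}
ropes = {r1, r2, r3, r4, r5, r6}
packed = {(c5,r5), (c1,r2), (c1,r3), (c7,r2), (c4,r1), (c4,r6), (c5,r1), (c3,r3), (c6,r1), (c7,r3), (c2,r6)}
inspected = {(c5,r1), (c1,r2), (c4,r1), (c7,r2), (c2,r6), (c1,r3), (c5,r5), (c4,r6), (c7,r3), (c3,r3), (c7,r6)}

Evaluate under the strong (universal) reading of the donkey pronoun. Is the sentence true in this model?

False

"it" takes "a rope" as antecedent — a donkey pronoun bound across the clause boundary.
Strong reading: for every (c,r) with packed(c,r), inspected(c,r).
Restrictor pairs: (c1,r2) ✓  (c1,r3) ✓  (c2,r6) ✓  (c3,r3) ✓  (c4,r1) ✓  (c4,r6) ✓  (c5,r1) ✓  (c5,r5) ✓  (c6,r1) ✗  (c7,r2) ✓  (c7,r3) ✓
Counterexample: (c6,r1) is in packed but fails the scope.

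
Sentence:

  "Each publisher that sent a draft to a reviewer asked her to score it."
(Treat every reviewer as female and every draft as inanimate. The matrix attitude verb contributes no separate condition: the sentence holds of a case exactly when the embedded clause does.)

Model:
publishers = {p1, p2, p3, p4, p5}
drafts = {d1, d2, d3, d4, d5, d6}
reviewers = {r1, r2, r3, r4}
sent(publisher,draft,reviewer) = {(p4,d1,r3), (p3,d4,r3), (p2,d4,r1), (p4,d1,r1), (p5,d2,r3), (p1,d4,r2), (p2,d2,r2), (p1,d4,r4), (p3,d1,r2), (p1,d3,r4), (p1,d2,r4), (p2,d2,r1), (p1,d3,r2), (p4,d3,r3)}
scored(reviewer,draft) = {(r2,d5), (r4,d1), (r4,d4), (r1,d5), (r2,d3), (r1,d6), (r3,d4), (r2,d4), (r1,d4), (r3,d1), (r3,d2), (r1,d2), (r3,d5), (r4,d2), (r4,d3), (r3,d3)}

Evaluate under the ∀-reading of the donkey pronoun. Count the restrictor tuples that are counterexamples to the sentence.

"her" takes "a reviewer" as antecedent and "it" takes "a draft"; both are donkey pronouns co-varying with the restrictor.
Strong reading: for every (p,d,r) with sent(p,d,r), scored(r,d).
Restrictor triples: (p1,d2,r4)→scored(r4,d2) ✓  (p1,d3,r2)→scored(r2,d3) ✓  (p1,d3,r4)→scored(r4,d3) ✓  (p1,d4,r2)→scored(r2,d4) ✓  (p1,d4,r4)→scored(r4,d4) ✓  (p2,d2,r1)→scored(r1,d2) ✓  (p2,d2,r2)→scored(r2,d2) ✗  (p2,d4,r1)→scored(r1,d4) ✓  (p3,d1,r2)→scored(r2,d1) ✗  (p3,d4,r3)→scored(r3,d4) ✓  (p4,d1,r1)→scored(r1,d1) ✗  (p4,d1,r3)→scored(r3,d1) ✓  (p4,d3,r3)→scored(r3,d3) ✓  (p5,d2,r3)→scored(r3,d2) ✓
Counterexamples (restrictor triples failing the scope): 3.

3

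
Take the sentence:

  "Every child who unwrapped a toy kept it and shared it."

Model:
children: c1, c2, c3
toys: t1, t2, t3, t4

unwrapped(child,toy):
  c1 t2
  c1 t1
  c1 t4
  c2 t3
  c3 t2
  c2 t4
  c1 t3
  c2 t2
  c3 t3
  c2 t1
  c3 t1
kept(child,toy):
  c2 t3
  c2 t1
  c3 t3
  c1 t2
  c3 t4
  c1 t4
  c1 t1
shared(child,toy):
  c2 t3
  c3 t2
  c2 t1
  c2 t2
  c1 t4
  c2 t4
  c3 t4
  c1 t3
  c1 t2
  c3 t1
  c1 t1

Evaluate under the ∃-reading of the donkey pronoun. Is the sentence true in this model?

"it" takes "a toy" as antecedent — a donkey pronoun bound across the clause boundary.
Weak reading: every child c with some unwrapped-toy has at least one unwrapped-toy t such that kept(c,t) ∧ shared(c,t).
Per child: c1:✓  c2:✓  c3:✗
c3 has no witness among its unwrapped-toys.

False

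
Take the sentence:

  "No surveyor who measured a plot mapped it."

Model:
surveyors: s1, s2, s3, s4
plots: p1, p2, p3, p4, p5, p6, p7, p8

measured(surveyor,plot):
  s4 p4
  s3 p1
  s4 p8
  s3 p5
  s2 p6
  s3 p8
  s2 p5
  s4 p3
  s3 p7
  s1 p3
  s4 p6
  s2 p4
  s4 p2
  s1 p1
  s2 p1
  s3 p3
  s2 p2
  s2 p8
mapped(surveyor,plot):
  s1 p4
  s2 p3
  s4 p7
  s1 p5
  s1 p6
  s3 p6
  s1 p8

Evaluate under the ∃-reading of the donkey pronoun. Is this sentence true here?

True

"it" takes "a plot" as antecedent — a donkey pronoun bound across the clause boundary.
Truth condition: for no (s,p) with measured(s,p) does mapped(s,p) hold.
Restrictor pairs — does the scope hold? (s1,p1):fails  (s1,p3):fails  (s2,p1):fails  (s2,p2):fails  (s2,p4):fails  (s2,p5):fails  (s2,p6):fails  (s2,p8):fails  (s3,p1):fails  (s3,p3):fails  (s3,p5):fails  (s3,p7):fails  (s3,p8):fails  (s4,p2):fails  (s4,p3):fails  (s4,p4):fails  (s4,p6):fails  (s4,p8):fails
Scope holds for no restrictor pair, so the sentence is true.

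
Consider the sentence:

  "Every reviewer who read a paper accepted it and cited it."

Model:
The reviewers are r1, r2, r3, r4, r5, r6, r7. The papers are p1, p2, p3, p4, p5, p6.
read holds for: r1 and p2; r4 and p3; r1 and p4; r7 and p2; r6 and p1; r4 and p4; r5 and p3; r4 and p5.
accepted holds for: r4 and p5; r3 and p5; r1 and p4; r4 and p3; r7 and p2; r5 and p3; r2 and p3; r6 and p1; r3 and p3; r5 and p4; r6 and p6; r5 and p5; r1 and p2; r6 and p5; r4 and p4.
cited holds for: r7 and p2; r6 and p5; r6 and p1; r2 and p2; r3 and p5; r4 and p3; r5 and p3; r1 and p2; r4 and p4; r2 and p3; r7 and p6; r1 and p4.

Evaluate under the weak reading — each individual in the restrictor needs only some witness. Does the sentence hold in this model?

True

"it" takes "a paper" as antecedent — a donkey pronoun bound across the clause boundary.
Weak reading: every reviewer r with some read-paper has at least one read-paper p such that accepted(r,p) ∧ cited(r,p).
Per reviewer: r1:✓  r4:✓  r5:✓  r6:✓  r7:✓
Every reviewer in the restrictor has a witness.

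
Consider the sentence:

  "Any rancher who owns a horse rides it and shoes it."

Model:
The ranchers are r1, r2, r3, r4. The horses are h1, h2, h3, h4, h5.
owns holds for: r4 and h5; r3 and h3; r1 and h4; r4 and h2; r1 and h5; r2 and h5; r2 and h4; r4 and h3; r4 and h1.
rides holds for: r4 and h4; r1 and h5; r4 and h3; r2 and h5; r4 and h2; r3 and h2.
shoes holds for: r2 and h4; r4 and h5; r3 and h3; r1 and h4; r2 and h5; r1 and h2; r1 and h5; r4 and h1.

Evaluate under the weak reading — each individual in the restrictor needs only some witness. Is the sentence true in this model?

"it" takes "a horse" as antecedent — a donkey pronoun bound across the clause boundary.
Weak reading: every rancher r with some owns-horse has at least one owns-horse h such that rides(r,h) ∧ shoes(r,h).
Per rancher: r1:✓  r2:✓  r3:✗  r4:✗
r3 has no witness among its owns-horses.

False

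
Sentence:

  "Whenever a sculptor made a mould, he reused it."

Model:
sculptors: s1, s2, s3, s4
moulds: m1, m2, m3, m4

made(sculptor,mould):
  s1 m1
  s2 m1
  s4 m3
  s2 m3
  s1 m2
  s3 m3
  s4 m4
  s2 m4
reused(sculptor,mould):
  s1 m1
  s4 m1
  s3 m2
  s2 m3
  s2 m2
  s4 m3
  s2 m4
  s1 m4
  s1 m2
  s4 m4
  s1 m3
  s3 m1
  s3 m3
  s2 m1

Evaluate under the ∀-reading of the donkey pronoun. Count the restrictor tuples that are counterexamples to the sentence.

0

"it" takes "a mould" as antecedent — a donkey pronoun bound across the clause boundary.
Strong reading: for every (s,m) with made(s,m), reused(s,m).
Restrictor pairs: (s1,m1) ✓  (s1,m2) ✓  (s2,m1) ✓  (s2,m3) ✓  (s2,m4) ✓  (s3,m3) ✓  (s4,m3) ✓  (s4,m4) ✓
Counterexamples (restrictor pairs failing the scope): 0.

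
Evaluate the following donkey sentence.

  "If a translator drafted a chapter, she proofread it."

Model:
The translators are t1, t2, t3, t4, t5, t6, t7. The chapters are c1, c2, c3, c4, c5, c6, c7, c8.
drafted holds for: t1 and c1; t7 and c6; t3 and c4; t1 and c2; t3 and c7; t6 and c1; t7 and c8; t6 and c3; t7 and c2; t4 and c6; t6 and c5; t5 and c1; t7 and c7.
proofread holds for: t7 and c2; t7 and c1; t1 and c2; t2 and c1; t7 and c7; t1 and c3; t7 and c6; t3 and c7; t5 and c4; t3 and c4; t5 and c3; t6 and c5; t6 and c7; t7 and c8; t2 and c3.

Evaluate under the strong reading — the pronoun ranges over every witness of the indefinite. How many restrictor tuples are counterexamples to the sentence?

"it" takes "a chapter" as antecedent — a donkey pronoun bound across the clause boundary.
Strong reading: for every (t,c) with drafted(t,c), proofread(t,c).
Restrictor pairs: (t1,c1) ✗  (t1,c2) ✓  (t3,c4) ✓  (t3,c7) ✓  (t4,c6) ✗  (t5,c1) ✗  (t6,c1) ✗  (t6,c3) ✗  (t6,c5) ✓  (t7,c2) ✓  (t7,c6) ✓  (t7,c7) ✓  (t7,c8) ✓
Counterexamples (restrictor pairs failing the scope): 5.

5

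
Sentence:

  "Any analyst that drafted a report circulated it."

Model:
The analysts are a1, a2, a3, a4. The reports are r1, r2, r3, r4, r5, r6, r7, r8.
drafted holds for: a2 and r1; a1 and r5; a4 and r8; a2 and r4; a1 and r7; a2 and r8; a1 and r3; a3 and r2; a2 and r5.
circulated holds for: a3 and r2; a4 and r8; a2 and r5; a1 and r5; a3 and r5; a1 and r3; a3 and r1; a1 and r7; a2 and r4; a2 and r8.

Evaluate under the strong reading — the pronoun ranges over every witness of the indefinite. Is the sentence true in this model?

"it" takes "a report" as antecedent — a donkey pronoun bound across the clause boundary.
Strong reading: for every (a,r) with drafted(a,r), circulated(a,r).
Restrictor pairs: (a1,r3) ✓  (a1,r5) ✓  (a1,r7) ✓  (a2,r1) ✗  (a2,r4) ✓  (a2,r5) ✓  (a2,r8) ✓  (a3,r2) ✓  (a4,r8) ✓
Counterexample: (a2,r1) is in drafted but fails the scope.

False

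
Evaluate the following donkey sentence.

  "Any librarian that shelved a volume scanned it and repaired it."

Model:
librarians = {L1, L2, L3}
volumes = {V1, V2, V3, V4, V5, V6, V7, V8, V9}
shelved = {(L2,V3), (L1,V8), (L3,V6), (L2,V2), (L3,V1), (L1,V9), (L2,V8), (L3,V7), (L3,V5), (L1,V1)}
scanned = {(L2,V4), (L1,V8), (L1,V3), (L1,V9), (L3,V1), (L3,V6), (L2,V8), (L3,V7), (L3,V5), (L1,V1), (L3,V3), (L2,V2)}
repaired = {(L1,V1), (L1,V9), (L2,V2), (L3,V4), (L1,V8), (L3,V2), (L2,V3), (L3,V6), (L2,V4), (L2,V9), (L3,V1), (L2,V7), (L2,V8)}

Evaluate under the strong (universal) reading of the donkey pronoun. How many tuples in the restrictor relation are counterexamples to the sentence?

"it" takes "a volume" as antecedent — a donkey pronoun bound across the clause boundary.
Strong reading: for every (l,v) with shelved(l,v), scanned(l,v) ∧ repaired(l,v).
Restrictor pairs: (L1,V1) ✓  (L1,V8) ✓  (L1,V9) ✓  (L2,V2) ✓  (L2,V3) ✗  (L2,V8) ✓  (L3,V1) ✓  (L3,V5) ✗  (L3,V6) ✓  (L3,V7) ✗
Counterexamples (restrictor pairs failing the scope): 3.

3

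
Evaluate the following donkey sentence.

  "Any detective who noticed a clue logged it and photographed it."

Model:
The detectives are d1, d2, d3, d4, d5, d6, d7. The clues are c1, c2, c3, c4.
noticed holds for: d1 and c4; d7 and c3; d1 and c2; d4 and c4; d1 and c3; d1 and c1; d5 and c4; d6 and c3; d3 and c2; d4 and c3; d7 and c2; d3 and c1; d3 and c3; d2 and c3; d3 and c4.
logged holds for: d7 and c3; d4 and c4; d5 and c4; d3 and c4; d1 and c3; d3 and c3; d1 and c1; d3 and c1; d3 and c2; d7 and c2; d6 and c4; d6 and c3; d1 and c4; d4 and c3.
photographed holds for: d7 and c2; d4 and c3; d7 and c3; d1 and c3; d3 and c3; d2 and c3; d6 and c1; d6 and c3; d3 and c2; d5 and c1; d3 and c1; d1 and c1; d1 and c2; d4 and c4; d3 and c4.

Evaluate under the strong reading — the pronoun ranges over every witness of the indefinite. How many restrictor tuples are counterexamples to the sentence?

4

"it" takes "a clue" as antecedent — a donkey pronoun bound across the clause boundary.
Strong reading: for every (d,c) with noticed(d,c), logged(d,c) ∧ photographed(d,c).
Restrictor pairs: (d1,c1) ✓  (d1,c2) ✗  (d1,c3) ✓  (d1,c4) ✗  (d2,c3) ✗  (d3,c1) ✓  (d3,c2) ✓  (d3,c3) ✓  (d3,c4) ✓  (d4,c3) ✓  (d4,c4) ✓  (d5,c4) ✗  (d6,c3) ✓  (d7,c2) ✓  (d7,c3) ✓
Counterexamples (restrictor pairs failing the scope): 4.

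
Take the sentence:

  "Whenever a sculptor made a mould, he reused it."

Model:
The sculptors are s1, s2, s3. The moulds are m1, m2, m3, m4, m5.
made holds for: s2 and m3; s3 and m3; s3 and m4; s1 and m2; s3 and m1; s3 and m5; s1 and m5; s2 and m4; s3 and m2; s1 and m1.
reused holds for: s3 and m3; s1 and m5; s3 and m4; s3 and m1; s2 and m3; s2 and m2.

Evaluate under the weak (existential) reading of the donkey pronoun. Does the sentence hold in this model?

"it" takes "a mould" as antecedent — a donkey pronoun bound across the clause boundary.
Weak reading: every sculptor s with some made-mould has at least one made-mould m such that reused(s,m).
Per sculptor: s1:✓  s2:✓  s3:✓
Every sculptor in the restrictor has a witness.

True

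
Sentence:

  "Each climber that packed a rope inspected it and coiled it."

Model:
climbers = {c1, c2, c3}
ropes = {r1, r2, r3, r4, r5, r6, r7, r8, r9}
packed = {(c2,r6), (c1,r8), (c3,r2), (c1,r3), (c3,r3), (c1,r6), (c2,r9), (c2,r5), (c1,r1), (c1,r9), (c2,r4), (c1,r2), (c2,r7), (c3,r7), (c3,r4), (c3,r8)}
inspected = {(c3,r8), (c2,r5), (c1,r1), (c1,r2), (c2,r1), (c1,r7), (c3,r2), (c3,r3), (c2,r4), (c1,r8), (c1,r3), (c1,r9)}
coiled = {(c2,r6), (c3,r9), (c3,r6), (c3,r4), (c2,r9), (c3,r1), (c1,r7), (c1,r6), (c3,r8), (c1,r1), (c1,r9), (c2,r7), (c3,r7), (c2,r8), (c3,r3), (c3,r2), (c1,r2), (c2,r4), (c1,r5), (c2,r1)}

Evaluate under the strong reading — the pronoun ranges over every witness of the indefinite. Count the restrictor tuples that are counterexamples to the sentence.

"it" takes "a rope" as antecedent — a donkey pronoun bound across the clause boundary.
Strong reading: for every (c,r) with packed(c,r), inspected(c,r) ∧ coiled(c,r).
Restrictor pairs: (c1,r1) ✓  (c1,r2) ✓  (c1,r3) ✗  (c1,r6) ✗  (c1,r8) ✗  (c1,r9) ✓  (c2,r4) ✓  (c2,r5) ✗  (c2,r6) ✗  (c2,r7) ✗  (c2,r9) ✗  (c3,r2) ✓  (c3,r3) ✓  (c3,r4) ✗  (c3,r7) ✗  (c3,r8) ✓
Counterexamples (restrictor pairs failing the scope): 9.

9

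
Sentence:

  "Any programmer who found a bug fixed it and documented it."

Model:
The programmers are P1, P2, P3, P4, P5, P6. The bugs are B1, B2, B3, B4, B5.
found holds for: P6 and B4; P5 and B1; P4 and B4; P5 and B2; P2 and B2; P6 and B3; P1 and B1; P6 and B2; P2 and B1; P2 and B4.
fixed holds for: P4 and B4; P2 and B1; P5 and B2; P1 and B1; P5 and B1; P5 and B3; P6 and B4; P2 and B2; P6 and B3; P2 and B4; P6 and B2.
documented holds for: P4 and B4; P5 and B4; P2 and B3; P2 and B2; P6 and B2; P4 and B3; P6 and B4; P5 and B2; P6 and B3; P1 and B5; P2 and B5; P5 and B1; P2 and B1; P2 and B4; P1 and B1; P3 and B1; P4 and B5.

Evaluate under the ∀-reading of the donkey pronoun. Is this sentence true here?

"it" takes "a bug" as antecedent — a donkey pronoun bound across the clause boundary.
Strong reading: for every (p,b) with found(p,b), fixed(p,b) ∧ documented(p,b).
Restrictor pairs: (P1,B1) ✓  (P2,B1) ✓  (P2,B2) ✓  (P2,B4) ✓  (P4,B4) ✓  (P5,B1) ✓  (P5,B2) ✓  (P6,B2) ✓  (P6,B3) ✓  (P6,B4) ✓
Every restrictor pair satisfies the scope.

True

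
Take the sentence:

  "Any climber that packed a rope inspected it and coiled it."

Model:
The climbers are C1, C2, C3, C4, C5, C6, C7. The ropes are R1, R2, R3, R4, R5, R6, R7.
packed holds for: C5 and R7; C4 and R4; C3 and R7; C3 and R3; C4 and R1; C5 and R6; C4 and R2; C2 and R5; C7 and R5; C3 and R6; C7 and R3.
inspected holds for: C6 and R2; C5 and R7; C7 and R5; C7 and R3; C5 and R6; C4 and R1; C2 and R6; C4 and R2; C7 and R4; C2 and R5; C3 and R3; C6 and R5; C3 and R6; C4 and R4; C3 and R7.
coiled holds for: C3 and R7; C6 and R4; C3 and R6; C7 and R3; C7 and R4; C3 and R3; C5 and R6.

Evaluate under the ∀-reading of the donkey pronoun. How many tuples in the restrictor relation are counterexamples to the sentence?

"it" takes "a rope" as antecedent — a donkey pronoun bound across the clause boundary.
Strong reading: for every (c,r) with packed(c,r), inspected(c,r) ∧ coiled(c,r).
Restrictor pairs: (C2,R5) ✗  (C3,R3) ✓  (C3,R6) ✓  (C3,R7) ✓  (C4,R1) ✗  (C4,R2) ✗  (C4,R4) ✗  (C5,R6) ✓  (C5,R7) ✗  (C7,R3) ✓  (C7,R5) ✗
Counterexamples (restrictor pairs failing the scope): 6.

6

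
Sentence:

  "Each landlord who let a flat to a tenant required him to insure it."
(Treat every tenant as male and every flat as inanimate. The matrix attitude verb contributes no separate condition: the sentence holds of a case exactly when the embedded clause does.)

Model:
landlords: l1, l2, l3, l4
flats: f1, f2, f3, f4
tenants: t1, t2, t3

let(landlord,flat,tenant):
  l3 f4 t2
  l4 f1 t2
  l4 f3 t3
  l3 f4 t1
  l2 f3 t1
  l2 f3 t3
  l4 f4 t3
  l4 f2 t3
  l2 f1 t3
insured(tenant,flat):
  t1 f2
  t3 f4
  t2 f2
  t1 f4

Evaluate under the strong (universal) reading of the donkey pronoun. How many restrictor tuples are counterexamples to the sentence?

7

"him" takes "a tenant" as antecedent and "it" takes "a flat"; both are donkey pronouns co-varying with the restrictor.
Strong reading: for every (l,f,t) with let(l,f,t), insured(t,f).
Restrictor triples: (l2,f1,t3)→insured(t3,f1) ✗  (l2,f3,t1)→insured(t1,f3) ✗  (l2,f3,t3)→insured(t3,f3) ✗  (l3,f4,t1)→insured(t1,f4) ✓  (l3,f4,t2)→insured(t2,f4) ✗  (l4,f1,t2)→insured(t2,f1) ✗  (l4,f2,t3)→insured(t3,f2) ✗  (l4,f3,t3)→insured(t3,f3) ✗  (l4,f4,t3)→insured(t3,f4) ✓
Counterexamples (restrictor triples failing the scope): 7.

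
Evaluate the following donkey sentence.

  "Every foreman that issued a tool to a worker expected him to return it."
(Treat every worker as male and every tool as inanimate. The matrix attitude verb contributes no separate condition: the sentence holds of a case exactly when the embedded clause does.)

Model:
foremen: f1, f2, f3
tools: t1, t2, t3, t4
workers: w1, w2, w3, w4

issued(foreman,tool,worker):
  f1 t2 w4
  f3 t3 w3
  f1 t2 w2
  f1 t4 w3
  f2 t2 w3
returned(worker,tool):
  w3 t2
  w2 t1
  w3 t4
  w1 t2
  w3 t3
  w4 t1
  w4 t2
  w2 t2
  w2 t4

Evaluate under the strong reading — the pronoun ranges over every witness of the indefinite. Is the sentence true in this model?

"him" takes "a worker" as antecedent and "it" takes "a tool"; both are donkey pronouns co-varying with the restrictor.
Strong reading: for every (f,t,w) with issued(f,t,w), returned(w,t).
Restrictor triples: (f1,t2,w2)→returned(w2,t2) ✓  (f1,t2,w4)→returned(w4,t2) ✓  (f1,t4,w3)→returned(w3,t4) ✓  (f2,t2,w3)→returned(w3,t2) ✓  (f3,t3,w3)→returned(w3,t3) ✓
Every restrictor triple satisfies the scope.

True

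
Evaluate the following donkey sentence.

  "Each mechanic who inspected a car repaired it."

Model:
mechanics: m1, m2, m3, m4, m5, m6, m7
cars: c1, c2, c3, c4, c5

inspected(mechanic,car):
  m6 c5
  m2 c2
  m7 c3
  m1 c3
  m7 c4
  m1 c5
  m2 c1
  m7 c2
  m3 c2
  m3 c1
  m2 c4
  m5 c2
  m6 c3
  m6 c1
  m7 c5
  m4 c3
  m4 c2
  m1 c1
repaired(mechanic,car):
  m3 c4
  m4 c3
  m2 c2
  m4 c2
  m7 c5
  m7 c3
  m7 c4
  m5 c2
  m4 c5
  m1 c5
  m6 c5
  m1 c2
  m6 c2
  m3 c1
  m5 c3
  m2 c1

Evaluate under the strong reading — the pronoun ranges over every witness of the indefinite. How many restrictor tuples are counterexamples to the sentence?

7

"it" takes "a car" as antecedent — a donkey pronoun bound across the clause boundary.
Strong reading: for every (m,c) with inspected(m,c), repaired(m,c).
Restrictor pairs: (m1,c1) ✗  (m1,c3) ✗  (m1,c5) ✓  (m2,c1) ✓  (m2,c2) ✓  (m2,c4) ✗  (m3,c1) ✓  (m3,c2) ✗  (m4,c2) ✓  (m4,c3) ✓  (m5,c2) ✓  (m6,c1) ✗  (m6,c3) ✗  (m6,c5) ✓  (m7,c2) ✗  (m7,c3) ✓  (m7,c4) ✓  (m7,c5) ✓
Counterexamples (restrictor pairs failing the scope): 7.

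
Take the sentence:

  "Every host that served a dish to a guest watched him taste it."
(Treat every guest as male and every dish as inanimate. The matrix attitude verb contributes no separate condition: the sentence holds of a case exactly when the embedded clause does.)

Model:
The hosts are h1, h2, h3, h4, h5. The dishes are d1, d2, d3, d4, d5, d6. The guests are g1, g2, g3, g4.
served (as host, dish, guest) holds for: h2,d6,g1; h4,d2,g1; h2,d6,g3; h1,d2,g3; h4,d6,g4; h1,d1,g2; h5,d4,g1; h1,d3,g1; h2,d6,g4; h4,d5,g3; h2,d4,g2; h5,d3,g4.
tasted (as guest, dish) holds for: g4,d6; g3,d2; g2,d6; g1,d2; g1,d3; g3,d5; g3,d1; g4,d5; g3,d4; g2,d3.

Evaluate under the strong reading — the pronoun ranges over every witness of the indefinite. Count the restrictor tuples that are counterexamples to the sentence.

"him" takes "a guest" as antecedent and "it" takes "a dish"; both are donkey pronouns co-varying with the restrictor.
Strong reading: for every (h,d,g) with served(h,d,g), tasted(g,d).
Restrictor triples: (h1,d1,g2)→tasted(g2,d1) ✗  (h1,d2,g3)→tasted(g3,d2) ✓  (h1,d3,g1)→tasted(g1,d3) ✓  (h2,d4,g2)→tasted(g2,d4) ✗  (h2,d6,g1)→tasted(g1,d6) ✗  (h2,d6,g3)→tasted(g3,d6) ✗  (h2,d6,g4)→tasted(g4,d6) ✓  (h4,d2,g1)→tasted(g1,d2) ✓  (h4,d5,g3)→tasted(g3,d5) ✓  (h4,d6,g4)→tasted(g4,d6) ✓  (h5,d3,g4)→tasted(g4,d3) ✗  (h5,d4,g1)→tasted(g1,d4) ✗
Counterexamples (restrictor triples failing the scope): 6.

6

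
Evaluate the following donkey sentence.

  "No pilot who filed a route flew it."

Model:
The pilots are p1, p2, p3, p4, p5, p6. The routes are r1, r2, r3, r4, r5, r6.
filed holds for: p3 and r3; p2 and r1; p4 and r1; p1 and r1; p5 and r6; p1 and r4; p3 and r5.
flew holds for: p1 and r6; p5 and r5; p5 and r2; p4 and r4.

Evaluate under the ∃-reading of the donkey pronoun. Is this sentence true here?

"it" takes "a route" as antecedent — a donkey pronoun bound across the clause boundary.
Truth condition: for no (p,r) with filed(p,r) does flew(p,r) hold.
Restrictor pairs — does the scope hold? (p1,r1):fails  (p1,r4):fails  (p2,r1):fails  (p3,r3):fails  (p3,r5):fails  (p4,r1):fails  (p5,r6):fails
Scope holds for no restrictor pair, so the sentence is true.

True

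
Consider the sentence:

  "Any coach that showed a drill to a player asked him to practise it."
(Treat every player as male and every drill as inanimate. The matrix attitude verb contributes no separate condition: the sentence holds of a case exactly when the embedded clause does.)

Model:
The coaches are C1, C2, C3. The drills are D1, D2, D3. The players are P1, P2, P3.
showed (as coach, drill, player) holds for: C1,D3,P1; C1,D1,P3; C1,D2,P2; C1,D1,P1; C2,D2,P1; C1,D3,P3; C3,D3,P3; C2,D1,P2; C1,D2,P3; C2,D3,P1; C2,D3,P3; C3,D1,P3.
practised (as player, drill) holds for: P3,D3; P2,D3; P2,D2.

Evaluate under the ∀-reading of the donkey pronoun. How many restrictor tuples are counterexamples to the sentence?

"him" takes "a player" as antecedent and "it" takes "a drill"; both are donkey pronouns co-varying with the restrictor.
Strong reading: for every (c,d,p) with showed(c,d,p), practised(p,d).
Restrictor triples: (C1,D1,P1)→practised(P1,D1) ✗  (C1,D1,P3)→practised(P3,D1) ✗  (C1,D2,P2)→practised(P2,D2) ✓  (C1,D2,P3)→practised(P3,D2) ✗  (C1,D3,P1)→practised(P1,D3) ✗  (C1,D3,P3)→practised(P3,D3) ✓  (C2,D1,P2)→practised(P2,D1) ✗  (C2,D2,P1)→practised(P1,D2) ✗  (C2,D3,P1)→practised(P1,D3) ✗  (C2,D3,P3)→practised(P3,D3) ✓  (C3,D1,P3)→practised(P3,D1) ✗  (C3,D3,P3)→practised(P3,D3) ✓
Counterexamples (restrictor triples failing the scope): 8.

8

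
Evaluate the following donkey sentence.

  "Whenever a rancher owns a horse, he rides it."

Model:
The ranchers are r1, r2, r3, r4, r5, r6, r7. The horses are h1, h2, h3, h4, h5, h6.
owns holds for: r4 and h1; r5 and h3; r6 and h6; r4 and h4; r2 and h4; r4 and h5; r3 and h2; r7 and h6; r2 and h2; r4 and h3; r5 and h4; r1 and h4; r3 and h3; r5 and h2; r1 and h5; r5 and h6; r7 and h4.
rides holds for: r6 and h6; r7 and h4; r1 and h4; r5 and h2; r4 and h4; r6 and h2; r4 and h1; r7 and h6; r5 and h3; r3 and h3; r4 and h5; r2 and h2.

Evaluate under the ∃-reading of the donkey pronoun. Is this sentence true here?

"it" takes "a horse" as antecedent — a donkey pronoun bound across the clause boundary.
Weak reading: every rancher r with some owns-horse has at least one owns-horse h such that rides(r,h).
Per rancher: r1:✓  r2:✓  r3:✓  r4:✓  r5:✓  r6:✓  r7:✓
Every rancher in the restrictor has a witness.

True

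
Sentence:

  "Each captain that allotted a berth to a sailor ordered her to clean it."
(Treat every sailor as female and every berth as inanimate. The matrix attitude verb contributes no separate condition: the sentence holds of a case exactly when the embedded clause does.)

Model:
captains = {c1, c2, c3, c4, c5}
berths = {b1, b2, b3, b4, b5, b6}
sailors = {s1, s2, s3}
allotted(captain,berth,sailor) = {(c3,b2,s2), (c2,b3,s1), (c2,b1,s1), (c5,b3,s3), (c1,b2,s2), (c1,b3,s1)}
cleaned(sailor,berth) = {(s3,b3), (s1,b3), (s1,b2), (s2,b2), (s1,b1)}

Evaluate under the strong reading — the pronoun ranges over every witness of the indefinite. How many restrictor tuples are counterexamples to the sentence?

0

"her" takes "a sailor" as antecedent and "it" takes "a berth"; both are donkey pronouns co-varying with the restrictor.
Strong reading: for every (c,b,s) with allotted(c,b,s), cleaned(s,b).
Restrictor triples: (c1,b2,s2)→cleaned(s2,b2) ✓  (c1,b3,s1)→cleaned(s1,b3) ✓  (c2,b1,s1)→cleaned(s1,b1) ✓  (c2,b3,s1)→cleaned(s1,b3) ✓  (c3,b2,s2)→cleaned(s2,b2) ✓  (c5,b3,s3)→cleaned(s3,b3) ✓
Counterexamples (restrictor triples failing the scope): 0.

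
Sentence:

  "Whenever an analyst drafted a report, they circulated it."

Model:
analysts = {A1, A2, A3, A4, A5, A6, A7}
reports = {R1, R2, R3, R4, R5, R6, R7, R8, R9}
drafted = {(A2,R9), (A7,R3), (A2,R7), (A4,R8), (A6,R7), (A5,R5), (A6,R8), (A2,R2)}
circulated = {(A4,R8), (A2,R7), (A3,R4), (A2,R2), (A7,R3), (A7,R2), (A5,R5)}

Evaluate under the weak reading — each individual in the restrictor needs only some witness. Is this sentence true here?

False

"it" takes "a report" as antecedent — a donkey pronoun bound across the clause boundary.
Weak reading: every analyst a with some drafted-report has at least one drafted-report r such that circulated(a,r).
Per analyst: A2:✓  A4:✓  A5:✓  A6:✗  A7:✓
A6 has no witness among its drafted-reports.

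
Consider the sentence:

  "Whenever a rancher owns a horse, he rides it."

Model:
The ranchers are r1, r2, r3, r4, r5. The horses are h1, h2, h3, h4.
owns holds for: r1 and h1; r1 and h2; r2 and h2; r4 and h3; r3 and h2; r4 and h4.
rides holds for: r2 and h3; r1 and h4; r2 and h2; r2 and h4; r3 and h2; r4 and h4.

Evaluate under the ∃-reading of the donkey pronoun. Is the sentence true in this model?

"it" takes "a horse" as antecedent — a donkey pronoun bound across the clause boundary.
Weak reading: every rancher r with some owns-horse has at least one owns-horse h such that rides(r,h).
Per rancher: r1:✗  r2:✓  r3:✓  r4:✓
r1 has no witness among its owns-horses.

False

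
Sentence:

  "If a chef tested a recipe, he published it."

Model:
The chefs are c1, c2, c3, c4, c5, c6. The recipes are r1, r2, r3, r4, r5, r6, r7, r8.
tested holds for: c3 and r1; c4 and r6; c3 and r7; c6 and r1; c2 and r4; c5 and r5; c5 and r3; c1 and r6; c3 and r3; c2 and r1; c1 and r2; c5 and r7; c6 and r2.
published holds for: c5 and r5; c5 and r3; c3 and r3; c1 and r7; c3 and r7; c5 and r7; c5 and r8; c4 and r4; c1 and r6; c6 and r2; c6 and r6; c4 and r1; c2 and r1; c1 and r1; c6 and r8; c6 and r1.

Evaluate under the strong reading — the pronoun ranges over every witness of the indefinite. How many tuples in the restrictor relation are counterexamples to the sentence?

4

"it" takes "a recipe" as antecedent — a donkey pronoun bound across the clause boundary.
Strong reading: for every (c,r) with tested(c,r), published(c,r).
Restrictor pairs: (c1,r2) ✗  (c1,r6) ✓  (c2,r1) ✓  (c2,r4) ✗  (c3,r1) ✗  (c3,r3) ✓  (c3,r7) ✓  (c4,r6) ✗  (c5,r3) ✓  (c5,r5) ✓  (c5,r7) ✓  (c6,r1) ✓  (c6,r2) ✓
Counterexamples (restrictor pairs failing the scope): 4.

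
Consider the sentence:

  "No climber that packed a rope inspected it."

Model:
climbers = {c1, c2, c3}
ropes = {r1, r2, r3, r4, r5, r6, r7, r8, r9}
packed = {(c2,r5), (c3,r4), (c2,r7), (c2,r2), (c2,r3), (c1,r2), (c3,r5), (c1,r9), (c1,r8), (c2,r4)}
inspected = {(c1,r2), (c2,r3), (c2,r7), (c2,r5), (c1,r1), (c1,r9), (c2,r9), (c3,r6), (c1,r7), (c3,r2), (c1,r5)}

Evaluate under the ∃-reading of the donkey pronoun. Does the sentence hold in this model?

"it" takes "a rope" as antecedent — a donkey pronoun bound across the clause boundary.
Truth condition: for no (c,r) with packed(c,r) does inspected(c,r) hold.
Restrictor pairs — does the scope hold? (c1,r2):holds  (c1,r8):fails  (c1,r9):holds  (c2,r2):fails  (c2,r3):holds  (c2,r4):fails  (c2,r5):holds  (c2,r7):holds  (c3,r4):fails  (c3,r5):fails
Scope holds for 5 pair(s), so the sentence is false.

False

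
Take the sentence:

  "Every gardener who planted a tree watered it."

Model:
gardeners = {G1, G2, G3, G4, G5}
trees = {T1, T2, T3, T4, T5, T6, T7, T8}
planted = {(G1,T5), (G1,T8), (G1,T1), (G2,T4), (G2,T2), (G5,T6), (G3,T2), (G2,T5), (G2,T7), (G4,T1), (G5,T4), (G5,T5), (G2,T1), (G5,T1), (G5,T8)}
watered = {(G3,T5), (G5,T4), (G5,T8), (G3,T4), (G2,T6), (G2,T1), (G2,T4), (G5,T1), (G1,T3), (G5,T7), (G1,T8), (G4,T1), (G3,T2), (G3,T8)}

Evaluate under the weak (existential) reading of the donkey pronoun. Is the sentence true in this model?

"it" takes "a tree" as antecedent — a donkey pronoun bound across the clause boundary.
Weak reading: every gardener g with some planted-tree has at least one planted-tree t such that watered(g,t).
Per gardener: G1:✓  G2:✓  G3:✓  G4:✓  G5:✓
Every gardener in the restrictor has a witness.

True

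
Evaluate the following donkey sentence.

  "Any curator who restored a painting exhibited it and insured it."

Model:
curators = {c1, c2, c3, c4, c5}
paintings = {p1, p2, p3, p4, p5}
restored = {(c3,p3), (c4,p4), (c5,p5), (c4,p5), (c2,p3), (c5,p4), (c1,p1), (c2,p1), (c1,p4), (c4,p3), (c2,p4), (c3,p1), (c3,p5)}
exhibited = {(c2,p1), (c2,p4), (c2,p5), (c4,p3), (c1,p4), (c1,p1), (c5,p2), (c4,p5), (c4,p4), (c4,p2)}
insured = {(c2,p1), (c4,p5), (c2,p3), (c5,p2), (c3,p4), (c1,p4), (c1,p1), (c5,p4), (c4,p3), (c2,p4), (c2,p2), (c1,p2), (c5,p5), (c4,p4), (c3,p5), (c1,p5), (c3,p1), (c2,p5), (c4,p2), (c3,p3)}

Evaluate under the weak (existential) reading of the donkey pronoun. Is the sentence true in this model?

"it" takes "a painting" as antecedent — a donkey pronoun bound across the clause boundary.
Weak reading: every curator c with some restored-painting has at least one restored-painting p such that exhibited(c,p) ∧ insured(c,p).
Per curator: c1:✓  c2:✓  c3:✗  c4:✓  c5:✗
c3 has no witness among its restored-paintings.

False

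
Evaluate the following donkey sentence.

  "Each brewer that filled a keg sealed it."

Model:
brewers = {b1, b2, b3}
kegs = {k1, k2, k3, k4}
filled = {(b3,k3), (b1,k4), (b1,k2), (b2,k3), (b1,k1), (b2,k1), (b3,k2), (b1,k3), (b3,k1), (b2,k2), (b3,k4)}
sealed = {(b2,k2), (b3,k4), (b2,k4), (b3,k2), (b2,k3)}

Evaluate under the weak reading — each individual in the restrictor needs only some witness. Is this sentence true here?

"it" takes "a keg" as antecedent — a donkey pronoun bound across the clause boundary.
Weak reading: every brewer b with some filled-keg has at least one filled-keg k such that sealed(b,k).
Per brewer: b1:✗  b2:✓  b3:✓
b1 has no witness among its filled-kegs.

False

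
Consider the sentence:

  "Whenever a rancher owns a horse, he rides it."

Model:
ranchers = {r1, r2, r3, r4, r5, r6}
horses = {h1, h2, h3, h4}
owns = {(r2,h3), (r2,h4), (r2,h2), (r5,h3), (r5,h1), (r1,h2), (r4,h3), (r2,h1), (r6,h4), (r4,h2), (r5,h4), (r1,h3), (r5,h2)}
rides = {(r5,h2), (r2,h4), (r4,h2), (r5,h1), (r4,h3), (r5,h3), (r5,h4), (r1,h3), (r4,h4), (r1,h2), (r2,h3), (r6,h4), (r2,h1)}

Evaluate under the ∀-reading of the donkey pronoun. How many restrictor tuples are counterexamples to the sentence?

"it" takes "a horse" as antecedent — a donkey pronoun bound across the clause boundary.
Strong reading: for every (r,h) with owns(r,h), rides(r,h).
Restrictor pairs: (r1,h2) ✓  (r1,h3) ✓  (r2,h1) ✓  (r2,h2) ✗  (r2,h3) ✓  (r2,h4) ✓  (r4,h2) ✓  (r4,h3) ✓  (r5,h1) ✓  (r5,h2) ✓  (r5,h3) ✓  (r5,h4) ✓  (r6,h4) ✓
Counterexamples (restrictor pairs failing the scope): 1.

1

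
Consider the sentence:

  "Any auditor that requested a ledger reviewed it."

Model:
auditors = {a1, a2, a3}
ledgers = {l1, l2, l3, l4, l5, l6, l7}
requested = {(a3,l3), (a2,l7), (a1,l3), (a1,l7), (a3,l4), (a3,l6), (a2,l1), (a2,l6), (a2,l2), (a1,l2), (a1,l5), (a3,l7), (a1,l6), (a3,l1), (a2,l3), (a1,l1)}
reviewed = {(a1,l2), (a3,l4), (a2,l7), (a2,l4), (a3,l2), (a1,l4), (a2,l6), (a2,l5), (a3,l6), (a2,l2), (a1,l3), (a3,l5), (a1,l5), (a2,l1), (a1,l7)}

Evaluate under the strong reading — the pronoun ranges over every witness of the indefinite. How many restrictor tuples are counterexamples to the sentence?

6

"it" takes "a ledger" as antecedent — a donkey pronoun bound across the clause boundary.
Strong reading: for every (a,l) with requested(a,l), reviewed(a,l).
Restrictor pairs: (a1,l1) ✗  (a1,l2) ✓  (a1,l3) ✓  (a1,l5) ✓  (a1,l6) ✗  (a1,l7) ✓  (a2,l1) ✓  (a2,l2) ✓  (a2,l3) ✗  (a2,l6) ✓  (a2,l7) ✓  (a3,l1) ✗  (a3,l3) ✗  (a3,l4) ✓  (a3,l6) ✓  (a3,l7) ✗
Counterexamples (restrictor pairs failing the scope): 6.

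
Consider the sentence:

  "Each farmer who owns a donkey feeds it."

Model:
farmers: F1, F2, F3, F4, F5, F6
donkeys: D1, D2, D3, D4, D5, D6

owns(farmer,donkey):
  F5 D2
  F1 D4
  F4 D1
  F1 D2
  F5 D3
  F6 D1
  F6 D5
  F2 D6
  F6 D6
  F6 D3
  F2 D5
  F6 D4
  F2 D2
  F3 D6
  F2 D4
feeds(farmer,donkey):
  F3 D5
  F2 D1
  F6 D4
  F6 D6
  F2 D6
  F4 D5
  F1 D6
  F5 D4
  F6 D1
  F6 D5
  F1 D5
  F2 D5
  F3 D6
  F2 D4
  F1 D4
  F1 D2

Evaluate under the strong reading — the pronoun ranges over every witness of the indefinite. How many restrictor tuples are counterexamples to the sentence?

"it" takes "a donkey" as antecedent — a donkey pronoun bound across the clause boundary.
Strong reading: for every (f,d) with owns(f,d), feeds(f,d).
Restrictor pairs: (F1,D2) ✓  (F1,D4) ✓  (F2,D2) ✗  (F2,D4) ✓  (F2,D5) ✓  (F2,D6) ✓  (F3,D6) ✓  (F4,D1) ✗  (F5,D2) ✗  (F5,D3) ✗  (F6,D1) ✓  (F6,D3) ✗  (F6,D4) ✓  (F6,D5) ✓  (F6,D6) ✓
Counterexamples (restrictor pairs failing the scope): 5.

5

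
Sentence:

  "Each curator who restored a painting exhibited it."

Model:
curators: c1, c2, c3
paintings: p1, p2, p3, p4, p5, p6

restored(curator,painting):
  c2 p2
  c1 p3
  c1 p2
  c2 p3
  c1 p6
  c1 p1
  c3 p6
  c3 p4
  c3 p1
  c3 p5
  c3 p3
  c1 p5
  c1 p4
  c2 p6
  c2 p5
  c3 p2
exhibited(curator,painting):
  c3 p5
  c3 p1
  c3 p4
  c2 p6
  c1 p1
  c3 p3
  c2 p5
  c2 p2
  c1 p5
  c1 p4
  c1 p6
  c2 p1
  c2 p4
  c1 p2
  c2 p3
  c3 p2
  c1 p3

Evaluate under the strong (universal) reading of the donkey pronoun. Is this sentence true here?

"it" takes "a painting" as antecedent — a donkey pronoun bound across the clause boundary.
Strong reading: for every (c,p) with restored(c,p), exhibited(c,p).
Restrictor pairs: (c1,p1) ✓  (c1,p2) ✓  (c1,p3) ✓  (c1,p4) ✓  (c1,p5) ✓  (c1,p6) ✓  (c2,p2) ✓  (c2,p3) ✓  (c2,p5) ✓  (c2,p6) ✓  (c3,p1) ✓  (c3,p2) ✓  (c3,p3) ✓  (c3,p4) ✓  (c3,p5) ✓  (c3,p6) ✗
Counterexample: (c3,p6) is in restored but fails the scope.

False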